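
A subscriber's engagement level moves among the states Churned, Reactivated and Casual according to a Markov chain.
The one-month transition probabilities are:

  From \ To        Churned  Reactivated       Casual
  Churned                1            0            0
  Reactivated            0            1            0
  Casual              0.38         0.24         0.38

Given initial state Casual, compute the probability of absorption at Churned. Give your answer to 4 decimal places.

0.6129

Let h(s) be the probability of absorption at Churned starting from transient state s. Then h(Churned) = 1 and h(Reactivated) = 0. By first-step analysis:
h(Casual) = 0.38·1 + 0.24·0 + 0.38·h(Casual)
Solving: h(Casual) = 0.6129.
Starting from Casual, the probability is 0.6129.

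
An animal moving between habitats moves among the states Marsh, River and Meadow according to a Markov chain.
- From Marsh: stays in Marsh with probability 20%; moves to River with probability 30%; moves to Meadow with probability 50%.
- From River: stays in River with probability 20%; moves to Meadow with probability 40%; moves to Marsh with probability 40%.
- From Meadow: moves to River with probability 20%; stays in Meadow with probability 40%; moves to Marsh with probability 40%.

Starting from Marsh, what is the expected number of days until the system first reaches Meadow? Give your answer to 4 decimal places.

Let t(s) be the expected number of days to first reach Meadow from state s, with t(Meadow) = 0. Conditioning on the first day:
t(Marsh) = 1 + 0.2·t(Marsh) + 0.3·t(River)
t(River) = 1 + 0.4·t(Marsh) + 0.2·t(River)
Solving: t(Marsh) = 2.1154, t(River) = 2.3077.
Expected days from Marsh to Meadow: 2.1154.

2.1154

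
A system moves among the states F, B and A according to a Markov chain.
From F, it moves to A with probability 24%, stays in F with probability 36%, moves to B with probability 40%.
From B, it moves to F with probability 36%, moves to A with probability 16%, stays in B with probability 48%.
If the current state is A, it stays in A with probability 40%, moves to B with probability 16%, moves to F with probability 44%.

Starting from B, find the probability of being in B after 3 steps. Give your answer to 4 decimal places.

Propagate the distribution vector 3 steps from B.
After 0 steps: (0.0000, 1.0000, 0.0000)
After 1 step: (0.3600, 0.4800, 0.1600)
After 2 steps: (0.3728, 0.4000, 0.2272)
After 3 steps: (0.3782, 0.3775, 0.2444)
P(in B after 3 steps) = 0.3775

0.3775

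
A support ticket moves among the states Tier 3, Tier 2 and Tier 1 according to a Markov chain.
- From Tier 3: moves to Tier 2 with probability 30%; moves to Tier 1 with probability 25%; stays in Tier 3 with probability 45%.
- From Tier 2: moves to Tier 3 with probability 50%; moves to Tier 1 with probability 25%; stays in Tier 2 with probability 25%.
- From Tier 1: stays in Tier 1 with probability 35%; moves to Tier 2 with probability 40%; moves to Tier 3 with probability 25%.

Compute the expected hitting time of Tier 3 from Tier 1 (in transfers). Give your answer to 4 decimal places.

Let t(s) be the expected number of transfers to first reach Tier 3 from state s, with t(Tier 3) = 0. Conditioning on the first transfer:
t(Tier 2) = 1 + 0.25·t(Tier 2) + 0.25·t(Tier 1)
t(Tier 1) = 1 + 0.4·t(Tier 2) + 0.35·t(Tier 1)
Solving: t(Tier 2) = 2.3226, t(Tier 1) = 2.9677.
Expected transfers from Tier 1 to Tier 3: 2.9677.

2.9677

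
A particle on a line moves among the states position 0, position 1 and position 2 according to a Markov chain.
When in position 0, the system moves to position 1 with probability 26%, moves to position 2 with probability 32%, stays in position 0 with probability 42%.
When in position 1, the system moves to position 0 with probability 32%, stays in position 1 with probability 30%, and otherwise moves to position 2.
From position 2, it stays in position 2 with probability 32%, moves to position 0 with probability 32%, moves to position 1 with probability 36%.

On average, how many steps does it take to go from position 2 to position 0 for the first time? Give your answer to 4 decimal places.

Let t(s) be the expected number of steps to first reach position 0 from state s, with t(position 0) = 0. Conditioning on the first step:
t(position 1) = 1 + 0.3·t(position 1) + 0.38·t(position 2)
t(position 2) = 1 + 0.36·t(position 1) + 0.32·t(position 2)
Solving: t(position 1) = 3.1250, t(position 2) = 3.1250.
Expected steps from position 2 to position 0: 3.1250.

3.1250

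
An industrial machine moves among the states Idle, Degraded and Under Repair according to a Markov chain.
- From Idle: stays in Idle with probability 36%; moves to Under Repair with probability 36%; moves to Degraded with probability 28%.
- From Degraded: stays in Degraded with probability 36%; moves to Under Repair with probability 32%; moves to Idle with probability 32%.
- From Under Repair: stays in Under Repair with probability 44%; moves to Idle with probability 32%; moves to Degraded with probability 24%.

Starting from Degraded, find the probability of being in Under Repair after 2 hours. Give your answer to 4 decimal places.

Sum over the intermediate state after 1 hour:
P = P(Degraded→Idle)·P(Idle→Under Repair) + P(Degraded→Degraded)·P(Degraded→Under Repair) + P(Degraded→Under Repair)·P(Under Repair→Under Repair)
  = 0.32×0.36 + 0.36×0.32 + 0.32×0.44
  = 0.1152 + 0.1152 + 0.1408 = 0.3712

0.3712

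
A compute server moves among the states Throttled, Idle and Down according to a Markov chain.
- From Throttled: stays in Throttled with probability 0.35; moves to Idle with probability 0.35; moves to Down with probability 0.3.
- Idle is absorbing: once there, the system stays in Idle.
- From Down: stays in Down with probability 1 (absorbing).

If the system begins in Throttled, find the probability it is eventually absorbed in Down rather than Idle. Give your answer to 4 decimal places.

0.4615

Let h(s) be the probability of absorption at Down starting from transient state s. Then h(Down) = 1 and h(Idle) = 0. By first-step analysis:
h(Throttled) = 0.35·h(Throttled) + 0.35·0 + 0.3·1
Solving: h(Throttled) = 0.4615.
Starting from Throttled, the probability is 0.4615.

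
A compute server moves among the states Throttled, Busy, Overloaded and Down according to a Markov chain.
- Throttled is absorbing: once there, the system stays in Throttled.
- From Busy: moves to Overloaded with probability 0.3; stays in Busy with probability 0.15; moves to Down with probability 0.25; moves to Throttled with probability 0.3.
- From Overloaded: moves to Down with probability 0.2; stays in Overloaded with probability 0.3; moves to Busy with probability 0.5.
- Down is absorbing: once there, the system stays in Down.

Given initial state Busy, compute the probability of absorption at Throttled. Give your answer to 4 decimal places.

Let h(s) be the probability of absorption at Throttled starting from transient state s. Then h(Throttled) = 1 and h(Down) = 0. By first-step analysis:
h(Busy) = 0.3·1 + 0.15·h(Busy) + 0.3·h(Overloaded) + 0.25·0
h(Overloaded) = 0.5·h(Busy) + 0.3·h(Overloaded) + 0.2·0
Solving: h(Busy) = 0.4719, h(Overloaded) = 0.3371.
Starting from Busy, the probability is 0.4719.

0.4719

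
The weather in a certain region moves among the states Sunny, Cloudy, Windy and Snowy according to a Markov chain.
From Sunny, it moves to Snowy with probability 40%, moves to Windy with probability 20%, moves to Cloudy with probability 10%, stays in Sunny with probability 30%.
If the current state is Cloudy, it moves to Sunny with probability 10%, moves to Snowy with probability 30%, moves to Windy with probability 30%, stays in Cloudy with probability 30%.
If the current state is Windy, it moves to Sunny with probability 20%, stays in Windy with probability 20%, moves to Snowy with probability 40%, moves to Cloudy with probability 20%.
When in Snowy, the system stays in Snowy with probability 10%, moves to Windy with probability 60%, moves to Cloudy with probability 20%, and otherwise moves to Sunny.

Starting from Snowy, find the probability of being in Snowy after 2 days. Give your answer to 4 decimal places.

Propagate the distribution vector 2 days from Snowy.
After 0 days: (0.0000, 0.0000, 0.0000, 1.0000)
After 1 day: (0.1000, 0.2000, 0.6000, 0.1000)
After 2 days: (0.1800, 0.2100, 0.2600, 0.3500)
P(in Snowy after 2 days) = 0.3500

0.3500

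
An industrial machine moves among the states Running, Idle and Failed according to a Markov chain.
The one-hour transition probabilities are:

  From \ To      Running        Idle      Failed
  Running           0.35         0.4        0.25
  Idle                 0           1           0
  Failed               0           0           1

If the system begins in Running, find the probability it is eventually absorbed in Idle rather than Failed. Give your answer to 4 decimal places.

Let h(s) be the probability of absorption at Idle starting from transient state s. Then h(Idle) = 1 and h(Failed) = 0. By first-step analysis:
h(Running) = 0.35·h(Running) + 0.4·1 + 0.25·0
Solving: h(Running) = 0.6154.
Starting from Running, the probability is 0.6154.

0.6154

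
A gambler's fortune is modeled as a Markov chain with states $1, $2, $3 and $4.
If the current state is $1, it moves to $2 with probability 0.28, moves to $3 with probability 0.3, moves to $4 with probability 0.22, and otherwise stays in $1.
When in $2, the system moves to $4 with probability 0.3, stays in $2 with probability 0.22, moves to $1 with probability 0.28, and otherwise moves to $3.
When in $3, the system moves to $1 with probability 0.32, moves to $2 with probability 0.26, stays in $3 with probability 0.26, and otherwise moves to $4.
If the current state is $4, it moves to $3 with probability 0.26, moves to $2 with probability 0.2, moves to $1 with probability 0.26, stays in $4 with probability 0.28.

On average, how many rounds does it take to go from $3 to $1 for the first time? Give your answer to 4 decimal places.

3.3632

Let t(s) be the expected number of rounds to first reach $1 from state s, with t($1) = 0. Conditioning on the first round:
t($2) = 1 + 0.22·t($2) + 0.2·t($3) + 0.3·t($4)
t($3) = 1 + 0.26·t($2) + 0.26·t($3) + 0.16·t($4)
t($4) = 1 + 0.2·t($2) + 0.26·t($3) + 0.28·t($4)
Solving: t($2) = 3.5220, t($3) = 3.3632, t($4) = 3.5817.
Expected rounds from $3 to $1: 3.3632.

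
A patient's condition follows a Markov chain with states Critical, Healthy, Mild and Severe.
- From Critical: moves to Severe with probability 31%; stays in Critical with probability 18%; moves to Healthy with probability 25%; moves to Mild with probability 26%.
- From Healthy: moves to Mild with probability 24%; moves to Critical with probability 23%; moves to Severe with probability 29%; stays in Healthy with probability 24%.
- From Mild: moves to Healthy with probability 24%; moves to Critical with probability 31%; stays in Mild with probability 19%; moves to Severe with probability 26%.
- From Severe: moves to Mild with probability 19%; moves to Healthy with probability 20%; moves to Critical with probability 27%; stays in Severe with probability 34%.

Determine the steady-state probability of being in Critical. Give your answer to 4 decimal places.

0.2473

Let the stationary distribution be π with π = πP and π_1 + π_2 + π_3 + π_4 = 1.
π_1 = 0.18·π_1 + 0.23·π_2 + 0.31·π_3 + 0.27·π_4
π_2 = 0.25·π_1 + 0.24·π_2 + 0.24·π_3 + 0.2·π_4
π_3 = 0.26·π_1 + 0.24·π_2 + 0.19·π_3 + 0.19·π_4
Solving with the normalization constraint gives π = (0.2473, 0.2303, 0.2188, 0.3036).
So the stationary probability of Critical is 0.2473.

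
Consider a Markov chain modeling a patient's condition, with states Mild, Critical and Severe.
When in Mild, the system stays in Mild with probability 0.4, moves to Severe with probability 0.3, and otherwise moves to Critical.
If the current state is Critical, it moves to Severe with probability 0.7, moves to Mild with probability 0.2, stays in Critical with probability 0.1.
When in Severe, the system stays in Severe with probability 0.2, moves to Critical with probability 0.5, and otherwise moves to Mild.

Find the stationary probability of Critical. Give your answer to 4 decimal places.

0.3145

Let the stationary distribution be π with π = πP and π_1 + π_2 + π_3 = 1.
π_1 = 0.4·π_1 + 0.2·π_2 + 0.3·π_3
π_2 = 0.3·π_1 + 0.1·π_2 + 0.5·π_3
Solving with the normalization constraint gives π = (0.2984, 0.3145, 0.3871).
So the stationary probability of Critical is 0.3145.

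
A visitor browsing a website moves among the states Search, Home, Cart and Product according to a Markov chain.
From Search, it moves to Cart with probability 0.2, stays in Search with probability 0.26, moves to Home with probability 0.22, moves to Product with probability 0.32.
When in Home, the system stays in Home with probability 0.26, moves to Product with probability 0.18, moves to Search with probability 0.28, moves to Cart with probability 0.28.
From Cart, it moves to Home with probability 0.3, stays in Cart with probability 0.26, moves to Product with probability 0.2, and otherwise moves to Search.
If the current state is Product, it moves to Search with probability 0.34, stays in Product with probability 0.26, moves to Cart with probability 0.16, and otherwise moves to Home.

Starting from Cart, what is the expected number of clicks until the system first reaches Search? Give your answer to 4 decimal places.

Let t(s) be the expected number of clicks to first reach Search from state s, with t(Search) = 0. Conditioning on the first click:
t(Home) = 1 + 0.26·t(Home) + 0.28·t(Cart) + 0.18·t(Product)
t(Cart) = 1 + 0.3·t(Home) + 0.26·t(Cart) + 0.2·t(Product)
t(Product) = 1 + 0.24·t(Home) + 0.16·t(Cart) + 0.26·t(Product)
Solving: t(Home) = 3.5457, t(Cart) = 3.6799, t(Product) = 3.2970.
Expected clicks from Cart to Search: 3.6799.

3.6799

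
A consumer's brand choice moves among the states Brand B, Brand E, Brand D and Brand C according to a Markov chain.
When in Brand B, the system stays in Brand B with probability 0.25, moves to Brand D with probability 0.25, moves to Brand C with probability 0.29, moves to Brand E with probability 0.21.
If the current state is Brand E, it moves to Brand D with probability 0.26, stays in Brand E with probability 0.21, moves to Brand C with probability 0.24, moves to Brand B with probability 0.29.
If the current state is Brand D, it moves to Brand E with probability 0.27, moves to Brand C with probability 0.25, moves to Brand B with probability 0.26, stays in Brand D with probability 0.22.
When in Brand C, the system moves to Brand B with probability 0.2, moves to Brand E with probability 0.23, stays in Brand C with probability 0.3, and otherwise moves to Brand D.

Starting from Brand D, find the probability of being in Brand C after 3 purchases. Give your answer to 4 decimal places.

Propagate the distribution vector 3 purchases from Brand D.
After 0 purchases: (0.0000, 0.0000, 1.0000, 0.0000)
After 1 purchase: (0.2600, 0.2700, 0.2200, 0.2500)
After 2 purchases: (0.2505, 0.2282, 0.2511, 0.2702)
After 3 purchases: (0.2481, 0.2305, 0.2502, 0.2712)
P(in Brand C after 3 purchases) = 0.2712

0.2712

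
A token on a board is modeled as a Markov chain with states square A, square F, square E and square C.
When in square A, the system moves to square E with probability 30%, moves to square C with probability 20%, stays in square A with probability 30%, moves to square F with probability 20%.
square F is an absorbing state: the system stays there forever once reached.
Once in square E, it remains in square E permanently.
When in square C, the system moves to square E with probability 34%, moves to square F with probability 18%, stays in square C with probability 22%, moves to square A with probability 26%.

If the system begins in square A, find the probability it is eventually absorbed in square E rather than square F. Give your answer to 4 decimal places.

0.6113

Let h(s) be the probability of absorption at square E starting from transient state s. Then h(square E) = 1 and h(square F) = 0. By first-step analysis:
h(square A) = 0.3·h(square A) + 0.2·0 + 0.3·1 + 0.2·h(square C)
h(square C) = 0.26·h(square A) + 0.18·0 + 0.34·1 + 0.22·h(square C)
Solving: h(square A) = 0.6113, h(square C) = 0.6397.
Starting from square A, the probability is 0.6113.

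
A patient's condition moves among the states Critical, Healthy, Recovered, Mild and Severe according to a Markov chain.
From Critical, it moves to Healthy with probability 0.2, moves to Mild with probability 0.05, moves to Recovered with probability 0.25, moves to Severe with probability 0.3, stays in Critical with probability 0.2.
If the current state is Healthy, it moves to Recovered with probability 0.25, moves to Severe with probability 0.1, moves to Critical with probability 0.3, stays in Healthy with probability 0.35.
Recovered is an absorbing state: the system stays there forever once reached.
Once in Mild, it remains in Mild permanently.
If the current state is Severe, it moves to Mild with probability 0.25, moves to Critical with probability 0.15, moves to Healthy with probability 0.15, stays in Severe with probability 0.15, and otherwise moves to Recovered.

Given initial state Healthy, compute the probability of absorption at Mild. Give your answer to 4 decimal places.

Let h(s) be the probability of absorption at Mild starting from transient state s. Then h(Mild) = 1 and h(Recovered) = 0. By first-step analysis:
h(Critical) = 0.2·h(Critical) + 0.2·h(Healthy) + 0.25·0 + 0.05·1 + 0.3·h(Severe)
h(Healthy) = 0.3·h(Critical) + 0.35·h(Healthy) + 0.25·0 + 0.1·h(Severe)
h(Severe) = 0.15·h(Critical) + 0.15·h(Healthy) + 0.3·0 + 0.25·1 + 0.15·h(Severe)
Solving: h(Critical) = 0.2419, h(Healthy) = 0.1680, h(Severe) = 0.3665.
Starting from Healthy, the probability is 0.1680.

0.1680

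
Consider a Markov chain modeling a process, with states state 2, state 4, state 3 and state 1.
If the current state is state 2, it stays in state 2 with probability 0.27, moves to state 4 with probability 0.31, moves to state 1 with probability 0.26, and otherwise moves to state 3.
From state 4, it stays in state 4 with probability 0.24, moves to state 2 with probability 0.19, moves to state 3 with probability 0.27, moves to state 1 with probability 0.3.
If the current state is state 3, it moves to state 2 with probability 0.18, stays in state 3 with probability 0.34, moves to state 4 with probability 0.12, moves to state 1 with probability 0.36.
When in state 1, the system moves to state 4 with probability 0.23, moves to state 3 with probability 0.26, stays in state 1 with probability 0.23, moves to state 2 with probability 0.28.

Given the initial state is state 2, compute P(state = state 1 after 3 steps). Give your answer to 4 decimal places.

Propagate the distribution vector 3 steps from state 2.
After 0 steps: (1.0000, 0.0000, 0.0000, 0.0000)
After 1 step: (0.2700, 0.3100, 0.1600, 0.2600)
After 2 steps: (0.2334, 0.2371, 0.2489, 0.2806)
After 3 steps: (0.2314, 0.2237, 0.2589, 0.2860)
P(in state 1 after 3 steps) = 0.2860

0.2860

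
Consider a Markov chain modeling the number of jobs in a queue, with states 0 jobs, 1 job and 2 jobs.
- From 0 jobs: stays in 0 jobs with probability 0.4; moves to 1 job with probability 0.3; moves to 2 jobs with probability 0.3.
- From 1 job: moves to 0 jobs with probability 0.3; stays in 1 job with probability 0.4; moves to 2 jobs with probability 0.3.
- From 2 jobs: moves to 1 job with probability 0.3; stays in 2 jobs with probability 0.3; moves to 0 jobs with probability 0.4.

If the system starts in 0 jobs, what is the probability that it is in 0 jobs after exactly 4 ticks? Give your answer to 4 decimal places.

0.3667

Propagate the distribution vector 4 ticks from 0 jobs.
After 0 ticks: (1.0000, 0.0000, 0.0000)
After 1 tick: (0.4000, 0.3000, 0.3000)
After 2 ticks: (0.3700, 0.3300, 0.3000)
After 3 ticks: (0.3670, 0.3330, 0.3000)
After 4 ticks: (0.3667, 0.3333, 0.3000)
P(in 0 jobs after 4 ticks) = 0.3667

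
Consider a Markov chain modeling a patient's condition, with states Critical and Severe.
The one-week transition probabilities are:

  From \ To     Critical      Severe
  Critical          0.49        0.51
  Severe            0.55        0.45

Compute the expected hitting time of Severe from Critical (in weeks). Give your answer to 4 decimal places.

Let t(s) be the expected number of weeks to first reach Severe from state s, with t(Severe) = 0. Conditioning on the first week:
t(Critical) = 1 + 0.49·t(Critical)
Solving: t(Critical) = 1.9608.
Expected weeks from Critical to Severe: 1.9608.

1.9608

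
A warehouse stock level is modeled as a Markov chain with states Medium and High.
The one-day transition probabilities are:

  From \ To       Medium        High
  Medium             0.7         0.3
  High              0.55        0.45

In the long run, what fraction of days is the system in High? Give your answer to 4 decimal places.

0.3529

Let the stationary distribution be π with π = πP and π_1 + π_2 = 1.
π_1 = 0.7·π_1 + 0.55·π_2
Solving with the normalization constraint gives π = (0.6471, 0.3529).
So the stationary probability of High is 0.3529.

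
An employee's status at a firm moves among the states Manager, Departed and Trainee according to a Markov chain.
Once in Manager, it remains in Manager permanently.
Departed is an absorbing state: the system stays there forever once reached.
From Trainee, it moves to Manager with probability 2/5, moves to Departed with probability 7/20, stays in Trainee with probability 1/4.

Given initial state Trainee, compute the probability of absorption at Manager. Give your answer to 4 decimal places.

Let h(s) be the probability of absorption at Manager starting from transient state s. Then h(Manager) = 1 and h(Departed) = 0. By first-step analysis:
h(Trainee) = 0.4·1 + 0.35·0 + 0.25·h(Trainee)
Solving: h(Trainee) = 0.5333.
Starting from Trainee, the probability is 0.5333.

0.5333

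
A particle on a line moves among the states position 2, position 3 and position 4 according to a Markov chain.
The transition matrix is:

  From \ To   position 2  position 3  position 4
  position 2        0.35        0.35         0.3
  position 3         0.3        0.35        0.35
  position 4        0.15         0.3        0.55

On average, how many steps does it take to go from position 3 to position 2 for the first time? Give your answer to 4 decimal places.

4.2667

Let t(s) be the expected number of steps to first reach position 2 from state s, with t(position 2) = 0. Conditioning on the first step:
t(position 3) = 1 + 0.35·t(position 3) + 0.35·t(position 4)
t(position 4) = 1 + 0.3·t(position 3) + 0.55·t(position 4)
Solving: t(position 3) = 4.2667, t(position 4) = 5.0667.
Expected steps from position 3 to position 2: 4.2667.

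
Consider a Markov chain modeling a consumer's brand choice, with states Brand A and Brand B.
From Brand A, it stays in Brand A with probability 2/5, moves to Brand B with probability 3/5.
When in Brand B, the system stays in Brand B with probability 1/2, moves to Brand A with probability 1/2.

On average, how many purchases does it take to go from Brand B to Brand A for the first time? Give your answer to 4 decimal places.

Let t(s) be the expected number of purchases to first reach Brand A from state s, with t(Brand A) = 0. Conditioning on the first purchase:
t(Brand B) = 1 + 0.5·t(Brand B)
Solving: t(Brand B) = 2.0000.
Expected purchases from Brand B to Brand A: 2.0000.

2.0000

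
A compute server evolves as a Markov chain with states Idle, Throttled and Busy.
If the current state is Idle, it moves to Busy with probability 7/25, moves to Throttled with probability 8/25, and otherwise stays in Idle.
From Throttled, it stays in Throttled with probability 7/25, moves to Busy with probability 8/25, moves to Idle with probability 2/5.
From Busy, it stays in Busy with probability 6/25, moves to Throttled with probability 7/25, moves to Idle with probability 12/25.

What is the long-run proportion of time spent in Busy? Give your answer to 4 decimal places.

Let the stationary distribution be π with π = πP and π_1 + π_2 + π_3 = 1.
π_1 = 0.4·π_1 + 0.4·π_2 + 0.48·π_3
π_2 = 0.32·π_1 + 0.28·π_2 + 0.28·π_3
Solving with the normalization constraint gives π = (0.4225, 0.2969, 0.2806).
So the stationary probability of Busy is 0.2806.

0.2806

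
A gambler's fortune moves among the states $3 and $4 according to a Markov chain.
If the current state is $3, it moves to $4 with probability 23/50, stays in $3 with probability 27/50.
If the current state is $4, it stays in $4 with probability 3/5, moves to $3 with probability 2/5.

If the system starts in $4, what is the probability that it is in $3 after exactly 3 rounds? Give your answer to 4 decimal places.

0.4638

Propagate the distribution vector 3 rounds from $4.
After 0 rounds: (0.0000, 1.0000)
After 1 round: (0.4000, 0.6000)
After 2 rounds: (0.4560, 0.5440)
After 3 rounds: (0.4638, 0.5362)
P(in $3 after 3 rounds) = 0.4638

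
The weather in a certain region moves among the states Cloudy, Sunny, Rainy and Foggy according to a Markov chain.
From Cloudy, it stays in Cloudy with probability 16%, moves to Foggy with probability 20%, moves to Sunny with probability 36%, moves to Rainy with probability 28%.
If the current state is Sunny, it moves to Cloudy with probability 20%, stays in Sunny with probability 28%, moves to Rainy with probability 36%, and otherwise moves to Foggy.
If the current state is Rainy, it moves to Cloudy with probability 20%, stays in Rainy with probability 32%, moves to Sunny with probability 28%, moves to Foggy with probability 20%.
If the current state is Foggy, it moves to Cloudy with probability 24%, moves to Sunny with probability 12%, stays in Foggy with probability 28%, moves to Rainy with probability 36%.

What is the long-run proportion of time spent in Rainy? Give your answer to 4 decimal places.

Let the stationary distribution be π with π = πP and π_1 + π_2 + π_3 + π_4 = 1.
π_1 = 0.16·π_1 + 0.2·π_2 + 0.2·π_3 + 0.24·π_4
π_2 = 0.36·π_1 + 0.28·π_2 + 0.28·π_3 + 0.12·π_4
π_3 = 0.28·π_1 + 0.36·π_2 + 0.32·π_3 + 0.36·π_4
Solving with the normalization constraint gives π = (0.2002, 0.2631, 0.3308, 0.2060).
So the stationary probability of Rainy is 0.3308.

0.3308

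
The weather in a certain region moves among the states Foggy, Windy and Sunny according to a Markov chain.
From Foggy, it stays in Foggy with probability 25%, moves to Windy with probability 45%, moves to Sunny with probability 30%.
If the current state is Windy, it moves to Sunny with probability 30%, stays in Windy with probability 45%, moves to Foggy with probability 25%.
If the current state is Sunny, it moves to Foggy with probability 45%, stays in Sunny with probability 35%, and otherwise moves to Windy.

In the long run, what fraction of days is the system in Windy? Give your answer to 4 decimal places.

Let the stationary distribution be π with π = πP and π_1 + π_2 + π_3 = 1.
π_1 = 0.25·π_1 + 0.25·π_2 + 0.45·π_3
π_2 = 0.45·π_1 + 0.45·π_2 + 0.2·π_3
Solving with the normalization constraint gives π = (0.3132, 0.3711, 0.3158).
So the stationary probability of Windy is 0.3711.

0.3711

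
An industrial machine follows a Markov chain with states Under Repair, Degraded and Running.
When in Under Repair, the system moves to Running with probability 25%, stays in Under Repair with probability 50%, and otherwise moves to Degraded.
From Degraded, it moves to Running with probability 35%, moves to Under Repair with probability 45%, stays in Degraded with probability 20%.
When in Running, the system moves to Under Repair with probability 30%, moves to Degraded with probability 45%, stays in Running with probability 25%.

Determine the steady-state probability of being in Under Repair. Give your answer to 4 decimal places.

0.4296

Let the stationary distribution be π with π = πP and π_1 + π_2 + π_3 = 1.
π_1 = 0.5·π_1 + 0.45·π_2 + 0.3·π_3
π_2 = 0.25·π_1 + 0.2·π_2 + 0.45·π_3
Solving with the normalization constraint gives π = (0.4296, 0.2913, 0.2791).
So the stationary probability of Under Repair is 0.4296.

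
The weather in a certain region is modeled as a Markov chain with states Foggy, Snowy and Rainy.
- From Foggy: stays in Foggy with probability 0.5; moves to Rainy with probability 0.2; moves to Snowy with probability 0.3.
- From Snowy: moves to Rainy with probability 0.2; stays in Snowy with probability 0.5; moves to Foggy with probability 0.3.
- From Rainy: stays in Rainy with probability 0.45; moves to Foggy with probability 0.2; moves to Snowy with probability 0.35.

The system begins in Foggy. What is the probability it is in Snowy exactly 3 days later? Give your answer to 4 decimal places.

Propagate the distribution vector 3 days from Foggy.
After 0 days: (1.0000, 0.0000, 0.0000)
After 1 day: (0.5000, 0.3000, 0.2000)
After 2 days: (0.3800, 0.3700, 0.2500)
After 3 days: (0.3510, 0.3865, 0.2625)
P(in Snowy after 3 days) = 0.3865

0.3865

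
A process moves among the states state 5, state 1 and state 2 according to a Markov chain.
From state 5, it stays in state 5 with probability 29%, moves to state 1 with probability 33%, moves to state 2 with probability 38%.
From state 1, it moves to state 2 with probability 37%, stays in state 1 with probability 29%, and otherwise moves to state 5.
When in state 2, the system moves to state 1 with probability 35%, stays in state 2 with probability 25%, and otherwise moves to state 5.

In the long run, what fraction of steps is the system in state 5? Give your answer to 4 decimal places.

0.3429

Let the stationary distribution be π with π = πP and π_1 + π_2 + π_3 = 1.
π_1 = 0.29·π_1 + 0.34·π_2 + 0.4·π_3
π_2 = 0.33·π_1 + 0.29·π_2 + 0.35·π_3
Solving with the normalization constraint gives π = (0.3429, 0.3237, 0.3334).
So the stationary probability of state 5 is 0.3429.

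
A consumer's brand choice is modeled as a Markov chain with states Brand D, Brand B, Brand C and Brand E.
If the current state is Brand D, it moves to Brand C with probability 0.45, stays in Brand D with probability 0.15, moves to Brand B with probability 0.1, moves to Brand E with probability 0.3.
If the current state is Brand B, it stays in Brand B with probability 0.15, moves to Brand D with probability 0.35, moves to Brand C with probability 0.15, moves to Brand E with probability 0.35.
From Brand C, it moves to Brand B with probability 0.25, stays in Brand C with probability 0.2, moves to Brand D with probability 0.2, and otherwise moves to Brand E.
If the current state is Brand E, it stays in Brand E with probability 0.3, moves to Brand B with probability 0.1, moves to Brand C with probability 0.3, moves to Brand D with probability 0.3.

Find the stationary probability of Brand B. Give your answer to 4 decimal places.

Let the stationary distribution be π with π = πP and π_1 + π_2 + π_3 + π_4 = 1.
π_1 = 0.15·π_1 + 0.35·π_2 + 0.2·π_3 + 0.3·π_4
π_2 = 0.1·π_1 + 0.15·π_2 + 0.25·π_3 + 0.1·π_4
π_3 = 0.45·π_1 + 0.15·π_2 + 0.2·π_3 + 0.3·π_4
Solving with the normalization constraint gives π = (0.2426, 0.1503, 0.2853, 0.3218).
So the stationary probability of Brand B is 0.1503.

0.1503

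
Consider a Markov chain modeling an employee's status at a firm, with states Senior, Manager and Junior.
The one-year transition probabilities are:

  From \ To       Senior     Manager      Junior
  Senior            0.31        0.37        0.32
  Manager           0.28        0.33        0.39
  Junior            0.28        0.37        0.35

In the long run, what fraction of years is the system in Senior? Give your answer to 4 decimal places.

0.2887

Let the stationary distribution be π with π = πP and π_1 + π_2 + π_3 = 1.
π_1 = 0.31·π_1 + 0.28·π_2 + 0.28·π_3
π_2 = 0.37·π_1 + 0.33·π_2 + 0.37·π_3
Solving with the normalization constraint gives π = (0.2887, 0.3558, 0.3556).
So the stationary probability of Senior is 0.2887.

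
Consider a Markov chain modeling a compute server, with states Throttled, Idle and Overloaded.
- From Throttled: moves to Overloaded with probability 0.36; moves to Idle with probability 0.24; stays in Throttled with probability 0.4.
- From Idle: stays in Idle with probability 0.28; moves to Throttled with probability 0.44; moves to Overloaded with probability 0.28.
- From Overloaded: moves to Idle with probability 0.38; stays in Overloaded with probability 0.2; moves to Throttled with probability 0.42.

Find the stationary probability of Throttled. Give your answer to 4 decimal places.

0.4175

Let the stationary distribution be π with π = πP and π_1 + π_2 + π_3 = 1.
π_1 = 0.4·π_1 + 0.44·π_2 + 0.42·π_3
π_2 = 0.24·π_1 + 0.28·π_2 + 0.38·π_3
Solving with the normalization constraint gives π = (0.4175, 0.2923, 0.2902).
So the stationary probability of Throttled is 0.4175.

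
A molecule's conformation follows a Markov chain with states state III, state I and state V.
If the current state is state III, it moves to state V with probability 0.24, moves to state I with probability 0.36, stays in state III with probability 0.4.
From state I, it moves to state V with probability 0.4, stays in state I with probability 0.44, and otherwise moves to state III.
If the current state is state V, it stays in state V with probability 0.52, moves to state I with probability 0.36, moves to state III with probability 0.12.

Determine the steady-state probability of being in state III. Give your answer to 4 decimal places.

0.1884

Let the stationary distribution be π with π = πP and π_1 + π_2 + π_3 = 1.
π_1 = 0.4·π_1 + 0.16·π_2 + 0.12·π_3
π_2 = 0.36·π_1 + 0.44·π_2 + 0.36·π_3
Solving with the normalization constraint gives π = (0.1884, 0.3913, 0.4203).
So the stationary probability of state III is 0.1884.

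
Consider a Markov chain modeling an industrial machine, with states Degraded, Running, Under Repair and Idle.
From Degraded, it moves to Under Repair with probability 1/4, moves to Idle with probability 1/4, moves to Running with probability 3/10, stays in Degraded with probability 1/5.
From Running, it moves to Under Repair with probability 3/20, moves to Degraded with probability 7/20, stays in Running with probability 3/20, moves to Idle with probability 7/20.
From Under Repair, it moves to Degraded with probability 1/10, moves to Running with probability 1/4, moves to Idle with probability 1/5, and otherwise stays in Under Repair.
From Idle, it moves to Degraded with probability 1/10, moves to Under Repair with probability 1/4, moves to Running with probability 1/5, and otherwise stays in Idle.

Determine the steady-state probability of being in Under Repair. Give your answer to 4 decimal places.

0.2849

Let the stationary distribution be π with π = πP and π_1 + π_2 + π_3 + π_4 = 1.
π_1 = 0.2·π_1 + 0.35·π_2 + 0.1·π_3 + 0.1·π_4
π_2 = 0.3·π_1 + 0.15·π_2 + 0.25·π_3 + 0.2·π_4
π_3 = 0.25·π_1 + 0.15·π_2 + 0.45·π_3 + 0.25·π_4
Solving with the normalization constraint gives π = (0.1723, 0.2205, 0.2849, 0.3222).
So the stationary probability of Under Repair is 0.2849.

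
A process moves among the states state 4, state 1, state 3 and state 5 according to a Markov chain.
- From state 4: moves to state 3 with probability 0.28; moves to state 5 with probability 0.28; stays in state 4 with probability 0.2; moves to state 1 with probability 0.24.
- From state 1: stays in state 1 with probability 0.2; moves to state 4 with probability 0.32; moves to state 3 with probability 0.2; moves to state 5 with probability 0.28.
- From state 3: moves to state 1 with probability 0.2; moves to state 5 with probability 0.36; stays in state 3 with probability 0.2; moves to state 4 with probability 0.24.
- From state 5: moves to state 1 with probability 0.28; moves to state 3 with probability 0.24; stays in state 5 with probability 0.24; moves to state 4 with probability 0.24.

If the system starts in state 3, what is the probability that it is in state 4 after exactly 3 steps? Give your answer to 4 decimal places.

Propagate the distribution vector 3 steps from state 3.
After 0 steps: (0.0000, 0.0000, 1.0000, 0.0000)
After 1 step: (0.2400, 0.2000, 0.2000, 0.3600)
After 2 steps: (0.2464, 0.2384, 0.2336, 0.2816)
After 3 steps: (0.2492, 0.2324, 0.2310, 0.2874)
P(in state 4 after 3 steps) = 0.2492

0.2492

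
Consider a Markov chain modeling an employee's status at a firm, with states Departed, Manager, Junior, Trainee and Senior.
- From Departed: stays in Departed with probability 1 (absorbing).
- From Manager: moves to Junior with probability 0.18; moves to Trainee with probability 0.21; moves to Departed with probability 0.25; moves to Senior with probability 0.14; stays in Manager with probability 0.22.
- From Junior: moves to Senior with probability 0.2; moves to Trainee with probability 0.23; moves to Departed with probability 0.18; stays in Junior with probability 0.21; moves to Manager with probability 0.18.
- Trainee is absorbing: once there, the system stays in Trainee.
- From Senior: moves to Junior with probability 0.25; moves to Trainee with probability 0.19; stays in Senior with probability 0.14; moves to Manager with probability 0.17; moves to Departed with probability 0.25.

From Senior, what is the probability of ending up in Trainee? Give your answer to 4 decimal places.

0.4642

Let h(s) be the probability of absorption at Trainee starting from transient state s. Then h(Trainee) = 1 and h(Departed) = 0. By first-step analysis:
h(Manager) = 0.25·0 + 0.22·h(Manager) + 0.18·h(Junior) + 0.21·1 + 0.14·h(Senior)
h(Junior) = 0.18·0 + 0.18·h(Manager) + 0.21·h(Junior) + 0.23·1 + 0.2·h(Senior)
h(Senior) = 0.25·0 + 0.17·h(Manager) + 0.25·h(Junior) + 0.19·1 + 0.14·h(Senior)
Solving: h(Manager) = 0.4717, h(Junior) = 0.5161, h(Senior) = 0.4642.
Starting from Senior, the probability is 0.4642.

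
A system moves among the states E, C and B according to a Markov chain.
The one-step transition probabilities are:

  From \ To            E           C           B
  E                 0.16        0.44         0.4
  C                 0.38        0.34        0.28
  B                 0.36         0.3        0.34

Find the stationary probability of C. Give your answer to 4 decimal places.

Let the stationary distribution be π with π = πP and π_1 + π_2 + π_3 = 1.
π_1 = 0.16·π_1 + 0.38·π_2 + 0.36·π_3
π_2 = 0.44·π_1 + 0.34·π_2 + 0.3·π_3
Solving with the normalization constraint gives π = (0.3060, 0.3571, 0.3369).
So the stationary probability of C is 0.3571.

0.3571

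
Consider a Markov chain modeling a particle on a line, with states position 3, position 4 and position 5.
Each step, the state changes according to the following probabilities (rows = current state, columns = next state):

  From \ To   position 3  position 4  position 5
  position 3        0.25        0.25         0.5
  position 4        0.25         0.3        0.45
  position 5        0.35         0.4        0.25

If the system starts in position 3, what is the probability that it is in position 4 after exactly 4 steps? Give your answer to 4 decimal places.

Propagate the distribution vector 4 steps from position 3.
After 0 steps: (1.0000, 0.0000, 0.0000)
After 1 step: (0.2500, 0.2500, 0.5000)
After 2 steps: (0.3000, 0.3375, 0.3625)
After 3 steps: (0.2863, 0.3213, 0.3925)
After 4 steps: (0.2893, 0.3249, 0.3858)
P(in position 4 after 4 steps) = 0.3249

0.3249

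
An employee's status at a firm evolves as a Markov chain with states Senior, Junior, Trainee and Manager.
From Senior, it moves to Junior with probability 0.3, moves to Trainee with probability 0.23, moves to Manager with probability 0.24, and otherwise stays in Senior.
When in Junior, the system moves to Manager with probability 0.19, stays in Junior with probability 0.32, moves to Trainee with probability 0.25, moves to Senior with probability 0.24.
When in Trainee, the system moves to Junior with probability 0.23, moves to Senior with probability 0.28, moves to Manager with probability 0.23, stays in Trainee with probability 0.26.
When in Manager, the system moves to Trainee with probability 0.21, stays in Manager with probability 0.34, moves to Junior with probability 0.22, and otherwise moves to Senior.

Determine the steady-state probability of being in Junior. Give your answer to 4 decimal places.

0.2688

Let the stationary distribution be π with π = πP and π_1 + π_2 + π_3 + π_4 = 1.
π_1 = 0.23·π_1 + 0.24·π_2 + 0.28·π_3 + 0.23·π_4
π_2 = 0.3·π_1 + 0.32·π_2 + 0.23·π_3 + 0.22·π_4
π_3 = 0.23·π_1 + 0.25·π_2 + 0.26·π_3 + 0.21·π_4
Solving with the normalization constraint gives π = (0.2446, 0.2688, 0.2375, 0.2491).
So the stationary probability of Junior is 0.2688.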